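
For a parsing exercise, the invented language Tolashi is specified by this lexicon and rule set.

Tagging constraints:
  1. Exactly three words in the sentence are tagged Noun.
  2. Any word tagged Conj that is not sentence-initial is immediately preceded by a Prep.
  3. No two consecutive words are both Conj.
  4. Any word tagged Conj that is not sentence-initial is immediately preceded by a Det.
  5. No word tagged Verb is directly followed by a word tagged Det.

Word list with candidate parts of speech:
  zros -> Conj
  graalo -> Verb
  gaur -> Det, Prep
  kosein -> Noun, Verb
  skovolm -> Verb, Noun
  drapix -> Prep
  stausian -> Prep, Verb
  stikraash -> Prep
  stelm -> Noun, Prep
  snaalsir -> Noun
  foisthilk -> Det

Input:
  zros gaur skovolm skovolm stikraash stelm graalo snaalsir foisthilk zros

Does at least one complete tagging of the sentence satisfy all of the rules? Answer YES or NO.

NO

Candidates per position — 1:zros {Conj}; 2:gaur {Det,Prep}; 3:skovolm {Verb,Noun}; 4:skovolm {Verb,Noun}; 5:stikraash {Prep}; 6:stelm {Noun,Prep}; 7:graalo {Verb}; 8:snaalsir {Noun}; 9:foisthilk {Det}; 10:zros {Conj}.
Rule 2 cannot be satisfied by any choice of tags from the lexicon.
So there is no consistent tagging.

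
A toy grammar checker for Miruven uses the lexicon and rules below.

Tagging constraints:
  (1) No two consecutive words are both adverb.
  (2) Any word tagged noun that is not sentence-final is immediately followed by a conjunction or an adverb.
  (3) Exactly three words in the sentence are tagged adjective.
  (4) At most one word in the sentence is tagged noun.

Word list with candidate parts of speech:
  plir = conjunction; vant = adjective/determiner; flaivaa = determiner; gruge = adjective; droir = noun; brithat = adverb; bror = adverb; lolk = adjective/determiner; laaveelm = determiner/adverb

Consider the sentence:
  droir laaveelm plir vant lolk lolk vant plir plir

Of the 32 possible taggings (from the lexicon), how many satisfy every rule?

Candidates per position — 1:droir {noun}; 2:laaveelm {determiner,adverb}; 3:plir {conjunction}; 4:vant {adjective,determiner}; 5:lolk {adjective,determiner}; 6:lolk {adjective,determiner}; 7:vant {adjective,determiner}; 8:plir {conjunction}; 9:plir {conjunction}.
There are 32 candidate sequences in total.
The sequences that satisfy every rule: noun adverb conjunction adjective adjective adjective determiner conjunction conjunction; noun adverb conjunction adjective adjective determiner adjective conjunction conjunction; noun adverb conjunction adjective determiner adjective adjective conjunction conjunction; noun adverb conjunction determiner adjective adjective adjective conjunction conjunction.
Count = 4.

4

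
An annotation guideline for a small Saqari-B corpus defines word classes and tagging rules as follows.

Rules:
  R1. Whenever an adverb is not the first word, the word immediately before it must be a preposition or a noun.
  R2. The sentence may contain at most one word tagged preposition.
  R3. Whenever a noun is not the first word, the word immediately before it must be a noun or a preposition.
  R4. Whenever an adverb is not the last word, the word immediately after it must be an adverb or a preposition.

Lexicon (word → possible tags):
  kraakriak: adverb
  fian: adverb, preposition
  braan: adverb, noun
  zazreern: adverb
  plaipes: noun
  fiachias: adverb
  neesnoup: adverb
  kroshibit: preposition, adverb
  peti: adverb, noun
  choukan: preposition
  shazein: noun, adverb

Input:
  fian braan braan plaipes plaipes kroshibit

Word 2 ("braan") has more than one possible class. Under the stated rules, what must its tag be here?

noun

Candidates per position — 1:fian {adverb,preposition}; 2:braan {adverb,noun}; 3:braan {adverb,noun}; 4:plaipes {noun}; 5:plaipes {noun}; 6:kroshibit {preposition,adverb}.
At position 1, choosing adverb makes rule 3 impossible to satisfy; hence preposition.
At position 2, choosing adverb makes rule 3 impossible to satisfy; hence noun.
At position 3, choosing adverb makes rule 3 impossible to satisfy; hence noun.
At position 6, choosing preposition makes rule 2 impossible to satisfy; hence adverb.
That leaves exactly one tagging: preposition noun noun noun noun adverb.
Verifying each rule — rule 1 satisfied; rule 2 satisfied; rule 3 satisfied; rule 4 satisfied.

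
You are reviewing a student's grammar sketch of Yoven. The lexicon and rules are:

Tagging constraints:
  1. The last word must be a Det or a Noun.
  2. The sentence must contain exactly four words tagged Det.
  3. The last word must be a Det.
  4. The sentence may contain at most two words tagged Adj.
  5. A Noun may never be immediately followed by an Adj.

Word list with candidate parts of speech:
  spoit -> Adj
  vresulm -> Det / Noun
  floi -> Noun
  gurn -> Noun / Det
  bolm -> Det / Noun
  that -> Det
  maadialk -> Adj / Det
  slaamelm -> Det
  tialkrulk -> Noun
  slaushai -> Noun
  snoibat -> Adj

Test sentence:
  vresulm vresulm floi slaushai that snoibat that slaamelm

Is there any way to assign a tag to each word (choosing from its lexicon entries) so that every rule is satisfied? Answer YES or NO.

YES

Candidates per position — 1:vresulm {Det,Noun}; 2:vresulm {Det,Noun}; 3:floi {Noun}; 4:slaushai {Noun}; 5:that {Det}; 6:snoibat {Adj}; 7:that {Det}; 8:slaamelm {Det}.
One satisfying assignment: Det Noun Noun Noun Det Adj Det Det.
Check: rule 1 ✓; rule 2 ✓; rule 3 ✓; rule 4 ✓; rule 5 ✓.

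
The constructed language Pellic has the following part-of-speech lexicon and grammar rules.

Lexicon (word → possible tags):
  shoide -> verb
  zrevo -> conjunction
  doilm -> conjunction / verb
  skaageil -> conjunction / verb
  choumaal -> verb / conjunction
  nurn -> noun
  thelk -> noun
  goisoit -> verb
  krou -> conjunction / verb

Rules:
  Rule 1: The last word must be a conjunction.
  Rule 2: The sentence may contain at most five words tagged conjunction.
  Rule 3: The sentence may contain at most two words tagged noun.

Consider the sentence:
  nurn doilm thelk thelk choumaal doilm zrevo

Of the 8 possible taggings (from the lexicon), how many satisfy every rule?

Candidates per position — 1:nurn {noun}; 2:doilm {conjunction,verb}; 3:thelk {noun}; 4:thelk {noun}; 5:choumaal {verb,conjunction}; 6:doilm {conjunction,verb}; 7:zrevo {conjunction}.
There are 8 candidate sequences in total.
Rule 3 cannot be satisfied by any choice of tags from the lexicon.
So there is no consistent tagging.
Count = 0.

0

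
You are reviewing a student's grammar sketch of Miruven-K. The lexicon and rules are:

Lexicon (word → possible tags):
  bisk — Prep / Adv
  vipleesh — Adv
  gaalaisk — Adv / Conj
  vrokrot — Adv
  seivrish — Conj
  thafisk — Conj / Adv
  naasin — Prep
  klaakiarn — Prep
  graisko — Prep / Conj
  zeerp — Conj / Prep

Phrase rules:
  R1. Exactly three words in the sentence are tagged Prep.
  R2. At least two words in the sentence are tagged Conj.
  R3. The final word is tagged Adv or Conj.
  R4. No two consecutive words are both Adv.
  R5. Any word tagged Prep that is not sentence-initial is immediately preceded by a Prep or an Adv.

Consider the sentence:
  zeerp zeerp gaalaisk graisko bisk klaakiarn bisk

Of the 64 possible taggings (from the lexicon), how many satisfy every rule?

2

Candidates per position — 1:zeerp {Conj,Prep}; 2:zeerp {Conj,Prep}; 3:gaalaisk {Adv,Conj}; 4:graisko {Prep,Conj}; 5:bisk {Prep,Adv}; 6:klaakiarn {Prep}; 7:bisk {Prep,Adv}.
There are 64 candidate sequences in total.
The sequences that satisfy every rule: Conj Conj Adv Prep Prep Prep Adv; Prep Prep Conj Conj Adv Prep Adv.
Count = 2.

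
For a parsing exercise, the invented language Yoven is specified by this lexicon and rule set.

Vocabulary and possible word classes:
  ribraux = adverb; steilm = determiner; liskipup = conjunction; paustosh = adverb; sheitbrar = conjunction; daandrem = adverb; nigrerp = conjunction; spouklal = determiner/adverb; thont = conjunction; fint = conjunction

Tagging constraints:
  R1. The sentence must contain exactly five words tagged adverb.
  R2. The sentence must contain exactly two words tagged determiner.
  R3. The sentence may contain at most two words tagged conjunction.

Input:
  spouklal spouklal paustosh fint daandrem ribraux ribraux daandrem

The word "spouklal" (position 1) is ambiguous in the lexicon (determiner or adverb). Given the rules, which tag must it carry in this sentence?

Candidates per position — 1:spouklal {determiner,adverb}; 2:spouklal {determiner,adverb}; 3:paustosh {adverb}; 4:fint {conjunction}; 5:daandrem {adverb}; 6:ribraux {adverb}; 7:ribraux {adverb}; 8:daandrem {adverb}.
Position 1: tagging it adverb would leave rule 1 unsatisfiable, so it must be determiner.
Position 2: tagging it adverb would leave rule 1 unsatisfiable, so it must be determiner.
That leaves exactly one tagging: determiner determiner adverb conjunction adverb adverb adverb adverb.
Verifying each rule — rule 1 ✓; rule 2 ✓; rule 3 ✓.

determiner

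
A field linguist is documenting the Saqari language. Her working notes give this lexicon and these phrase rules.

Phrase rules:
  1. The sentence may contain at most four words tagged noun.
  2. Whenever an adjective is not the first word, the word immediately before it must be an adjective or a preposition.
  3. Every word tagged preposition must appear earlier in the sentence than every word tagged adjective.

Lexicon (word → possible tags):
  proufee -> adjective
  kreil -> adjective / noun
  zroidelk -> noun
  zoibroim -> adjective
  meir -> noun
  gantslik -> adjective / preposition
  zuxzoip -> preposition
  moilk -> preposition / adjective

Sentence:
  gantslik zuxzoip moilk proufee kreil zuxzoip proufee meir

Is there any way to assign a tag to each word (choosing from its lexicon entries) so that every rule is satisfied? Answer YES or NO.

NO

Candidates per position — 1:gantslik {adjective,preposition}; 2:zuxzoip {preposition}; 3:moilk {preposition,adjective}; 4:proufee {adjective}; 5:kreil {adjective,noun}; 6:zuxzoip {preposition}; 7:proufee {adjective}; 8:meir {noun}.
Rule 3 cannot be satisfied by any choice of tags from the lexicon.
So there is no consistent tagging.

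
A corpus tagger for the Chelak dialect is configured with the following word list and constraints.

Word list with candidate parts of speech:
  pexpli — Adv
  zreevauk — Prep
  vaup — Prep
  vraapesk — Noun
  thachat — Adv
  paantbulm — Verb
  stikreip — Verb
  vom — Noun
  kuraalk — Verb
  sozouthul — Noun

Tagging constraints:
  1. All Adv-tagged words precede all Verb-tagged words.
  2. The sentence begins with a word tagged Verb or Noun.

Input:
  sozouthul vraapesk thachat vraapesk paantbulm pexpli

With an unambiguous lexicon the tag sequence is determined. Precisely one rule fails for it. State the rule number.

Fixed tagging: Noun Noun Adv Noun Verb Adv.
Rule check: R1 fail, R2 pass.
Only rule 1 fails.

1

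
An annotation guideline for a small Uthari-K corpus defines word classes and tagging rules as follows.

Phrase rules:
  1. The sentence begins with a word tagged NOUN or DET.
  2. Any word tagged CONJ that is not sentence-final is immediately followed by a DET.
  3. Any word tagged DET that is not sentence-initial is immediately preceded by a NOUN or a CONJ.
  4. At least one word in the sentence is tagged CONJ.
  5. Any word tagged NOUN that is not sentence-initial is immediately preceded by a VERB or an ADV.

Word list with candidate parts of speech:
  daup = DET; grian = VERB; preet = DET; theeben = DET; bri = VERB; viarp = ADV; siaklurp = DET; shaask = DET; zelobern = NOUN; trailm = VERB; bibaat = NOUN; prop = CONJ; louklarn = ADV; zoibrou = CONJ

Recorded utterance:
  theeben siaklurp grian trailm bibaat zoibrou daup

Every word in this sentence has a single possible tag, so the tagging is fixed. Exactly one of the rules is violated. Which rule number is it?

3

Fixed tagging: DET DET VERB VERB NOUN CONJ DET.
Rule check: R1 holds, R2 holds, R3 violated, R4 holds, R5 holds.
Only rule 3 fails.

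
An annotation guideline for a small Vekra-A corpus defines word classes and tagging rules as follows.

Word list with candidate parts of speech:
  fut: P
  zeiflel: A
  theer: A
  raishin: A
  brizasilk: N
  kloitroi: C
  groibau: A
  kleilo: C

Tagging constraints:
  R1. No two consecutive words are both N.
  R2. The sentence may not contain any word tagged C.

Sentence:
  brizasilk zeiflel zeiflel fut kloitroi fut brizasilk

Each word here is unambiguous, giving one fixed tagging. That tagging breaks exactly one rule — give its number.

Fixed tagging: N A A P C P N.
Applying the rules: R1 ✓, R2 ✗.
Only rule 2 fails.

2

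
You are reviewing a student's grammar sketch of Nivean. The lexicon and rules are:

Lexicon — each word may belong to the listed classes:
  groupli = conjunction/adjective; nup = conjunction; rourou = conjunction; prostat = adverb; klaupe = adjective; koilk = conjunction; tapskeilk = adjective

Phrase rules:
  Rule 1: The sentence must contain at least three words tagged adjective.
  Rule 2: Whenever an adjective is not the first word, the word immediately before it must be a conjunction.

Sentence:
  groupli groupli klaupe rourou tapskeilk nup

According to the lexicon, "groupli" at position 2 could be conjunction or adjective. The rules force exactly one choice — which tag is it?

conjunction

Candidates per position — 1:groupli {conjunction,adjective}; 2:groupli {conjunction,adjective}; 3:klaupe {adjective}; 4:rourou {conjunction}; 5:tapskeilk {adjective}; 6:nup {conjunction}.
Word 2 cannot be adjective — rule 2 would then fail for every completion. It is conjunction.
Word 1 cannot be conjunction — rule 1 would then fail for every completion. It is adjective.
The unique satisfying tagging is: adjective conjunction adjective conjunction adjective conjunction.
Rule-by-rule: rule 1 ok; rule 2 ok.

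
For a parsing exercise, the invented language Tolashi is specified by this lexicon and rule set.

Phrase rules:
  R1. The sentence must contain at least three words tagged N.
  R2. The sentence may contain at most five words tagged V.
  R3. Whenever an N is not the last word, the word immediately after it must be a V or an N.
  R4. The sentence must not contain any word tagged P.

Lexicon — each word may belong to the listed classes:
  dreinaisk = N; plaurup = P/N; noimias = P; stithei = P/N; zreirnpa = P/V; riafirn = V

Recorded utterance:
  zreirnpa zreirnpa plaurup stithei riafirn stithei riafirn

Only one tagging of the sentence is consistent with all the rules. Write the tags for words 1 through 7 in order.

Candidates per position — 1:zreirnpa {P,V}; 2:zreirnpa {P,V}; 3:plaurup {P,N}; 4:stithei {P,N}; 5:riafirn {V}; 6:stithei {P,N}; 7:riafirn {V}.
Position 1: tagging it P would leave rule 4 unsatisfiable, so it must be V.
Position 2: tagging it P would leave rule 4 unsatisfiable, so it must be V.
Position 3: tagging it P would leave rule 1 unsatisfiable, so it must be N.
Position 4: tagging it P would leave rule 1 unsatisfiable, so it must be N.
Position 6: tagging it P would leave rule 1 unsatisfiable, so it must be N.
So the tagging must be: V V N N V N V.
Checking: rule 1 holds; rule 2 holds; rule 3 holds; rule 4 holds.

V V N N V N V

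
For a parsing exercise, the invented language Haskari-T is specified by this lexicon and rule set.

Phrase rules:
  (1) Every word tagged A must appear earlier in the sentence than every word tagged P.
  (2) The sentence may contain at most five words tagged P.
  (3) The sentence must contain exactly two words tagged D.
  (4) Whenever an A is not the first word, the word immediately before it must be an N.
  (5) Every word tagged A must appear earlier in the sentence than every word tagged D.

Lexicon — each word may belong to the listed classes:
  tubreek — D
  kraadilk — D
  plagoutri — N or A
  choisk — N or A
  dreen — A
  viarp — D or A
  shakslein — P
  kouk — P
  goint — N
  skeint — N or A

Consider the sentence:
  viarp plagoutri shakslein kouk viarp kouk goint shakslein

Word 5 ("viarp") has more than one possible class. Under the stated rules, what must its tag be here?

D

Candidates per position — 1:viarp {D,A}; 2:plagoutri {N,A}; 3:shakslein {P}; 4:kouk {P}; 5:viarp {D,A}; 6:kouk {P}; 7:goint {N}; 8:shakslein {P}.
If word 1 were A, no tagging could satisfy rule 3; so word 1 is D.
If word 2 were A, no tagging could satisfy rule 4; so word 2 is N.
If word 5 were A, no tagging could satisfy rule 1; so word 5 is D.
The unique satisfying tagging is: D N P P D P N P.
Check: rule 1 ok; rule 2 ok; rule 3 ok; rule 4 ok; rule 5 ok.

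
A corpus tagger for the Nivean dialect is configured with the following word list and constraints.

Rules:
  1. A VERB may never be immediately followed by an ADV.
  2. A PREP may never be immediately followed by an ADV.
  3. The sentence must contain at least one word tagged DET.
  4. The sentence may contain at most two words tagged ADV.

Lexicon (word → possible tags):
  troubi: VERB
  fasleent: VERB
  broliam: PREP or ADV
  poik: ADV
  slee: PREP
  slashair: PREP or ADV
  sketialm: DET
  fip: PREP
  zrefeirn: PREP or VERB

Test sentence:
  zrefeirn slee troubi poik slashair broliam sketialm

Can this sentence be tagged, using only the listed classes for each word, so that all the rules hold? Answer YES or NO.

NO

Candidates per position — 1:zrefeirn {PREP,VERB}; 2:slee {PREP}; 3:troubi {VERB}; 4:poik {ADV}; 5:slashair {PREP,ADV}; 6:broliam {PREP,ADV}; 7:sketialm {DET}.
Rule 1 cannot be satisfied by any choice of tags from the lexicon.
So there is no consistent tagging.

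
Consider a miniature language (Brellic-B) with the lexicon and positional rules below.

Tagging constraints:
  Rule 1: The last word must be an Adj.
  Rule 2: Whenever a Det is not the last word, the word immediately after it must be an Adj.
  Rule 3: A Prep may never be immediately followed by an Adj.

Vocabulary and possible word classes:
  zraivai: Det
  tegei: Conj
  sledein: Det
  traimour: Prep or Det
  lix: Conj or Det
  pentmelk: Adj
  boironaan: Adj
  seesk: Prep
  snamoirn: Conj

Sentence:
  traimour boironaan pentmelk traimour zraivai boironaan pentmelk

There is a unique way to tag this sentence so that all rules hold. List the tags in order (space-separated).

Candidates per position — 1:traimour {Prep,Det}; 2:boironaan {Adj}; 3:pentmelk {Adj}; 4:traimour {Prep,Det}; 5:zraivai {Det}; 6:boironaan {Adj}; 7:pentmelk {Adj}.
Position 1: tagging it Prep would leave rule 3 unsatisfiable, so it must be Det.
Position 4: tagging it Det would leave rule 2 unsatisfiable, so it must be Prep.
So the tagging must be: Det Adj Adj Prep Det Adj Adj.
Rule-by-rule: rule 1 ✓; rule 2 ✓; rule 3 ✓.

Det Adj Adj Prep Det Adj Adj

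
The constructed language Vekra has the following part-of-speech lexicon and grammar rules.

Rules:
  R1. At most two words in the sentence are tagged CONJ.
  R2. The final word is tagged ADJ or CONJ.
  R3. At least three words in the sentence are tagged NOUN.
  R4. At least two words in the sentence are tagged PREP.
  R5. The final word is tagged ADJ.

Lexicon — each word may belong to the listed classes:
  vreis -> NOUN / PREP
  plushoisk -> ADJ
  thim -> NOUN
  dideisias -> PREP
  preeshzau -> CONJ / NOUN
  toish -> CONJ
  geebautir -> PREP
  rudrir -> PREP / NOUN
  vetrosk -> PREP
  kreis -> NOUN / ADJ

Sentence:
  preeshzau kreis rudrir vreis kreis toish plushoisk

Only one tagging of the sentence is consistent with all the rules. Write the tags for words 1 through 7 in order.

Candidates per position — 1:preeshzau {CONJ,NOUN}; 2:kreis {NOUN,ADJ}; 3:rudrir {PREP,NOUN}; 4:vreis {NOUN,PREP}; 5:kreis {NOUN,ADJ}; 6:toish {CONJ}; 7:plushoisk {ADJ}.
Position 3: tagging it NOUN would leave rule 4 unsatisfiable, so it must be PREP.
Position 4: tagging it NOUN would leave rule 4 unsatisfiable, so it must be PREP.
Position 5: tagging it ADJ would leave rule 3 unsatisfiable, so it must be NOUN.
Position 1: tagging it CONJ would leave rule 3 unsatisfiable, so it must be NOUN.
Position 2: tagging it ADJ would leave rule 3 unsatisfiable, so it must be NOUN.
The only consistent sequence is: NOUN NOUN PREP PREP NOUN CONJ ADJ.
Verifying each rule — rule 1 holds; rule 2 holds; rule 3 holds; rule 4 holds; rule 5 holds.

NOUN NOUN PREP PREP NOUN CONJ ADJ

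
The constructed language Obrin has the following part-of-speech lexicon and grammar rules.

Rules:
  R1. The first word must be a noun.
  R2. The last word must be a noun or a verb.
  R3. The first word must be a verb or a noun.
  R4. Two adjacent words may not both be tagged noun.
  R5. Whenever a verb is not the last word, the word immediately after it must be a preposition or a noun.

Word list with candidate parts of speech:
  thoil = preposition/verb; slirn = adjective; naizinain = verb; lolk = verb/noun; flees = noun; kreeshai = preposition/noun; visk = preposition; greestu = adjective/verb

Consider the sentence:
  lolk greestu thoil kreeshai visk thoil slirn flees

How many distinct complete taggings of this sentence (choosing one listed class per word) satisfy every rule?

Candidates per position — 1:lolk {verb,noun}; 2:greestu {adjective,verb}; 3:thoil {preposition,verb}; 4:kreeshai {preposition,noun}; 5:visk {preposition}; 6:thoil {preposition,verb}; 7:slirn {adjective}; 8:flees {noun}.
There are 32 candidate sequences in total.
Checking each against the rules leaves 6 sequences.
Count = 6.

6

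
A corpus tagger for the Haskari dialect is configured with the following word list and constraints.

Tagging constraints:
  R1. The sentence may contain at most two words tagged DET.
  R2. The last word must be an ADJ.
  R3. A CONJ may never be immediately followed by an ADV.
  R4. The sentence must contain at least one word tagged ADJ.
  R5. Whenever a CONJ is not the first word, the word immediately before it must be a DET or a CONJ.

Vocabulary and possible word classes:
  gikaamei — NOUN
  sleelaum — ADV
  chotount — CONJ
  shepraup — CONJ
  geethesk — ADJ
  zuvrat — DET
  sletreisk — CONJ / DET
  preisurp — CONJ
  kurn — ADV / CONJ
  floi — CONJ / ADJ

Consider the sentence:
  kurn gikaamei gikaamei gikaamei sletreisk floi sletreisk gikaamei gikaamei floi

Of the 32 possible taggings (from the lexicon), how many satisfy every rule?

6

Candidates per position — 1:kurn {ADV,CONJ}; 2:gikaamei {NOUN}; 3:gikaamei {NOUN}; 4:gikaamei {NOUN}; 5:sletreisk {CONJ,DET}; 6:floi {CONJ,ADJ}; 7:sletreisk {CONJ,DET}; 8:gikaamei {NOUN}; 9:gikaamei {NOUN}; 10:floi {CONJ,ADJ}.
There are 32 candidate sequences in total.
Checking each against the rules leaves 6 sequences.
Count = 6.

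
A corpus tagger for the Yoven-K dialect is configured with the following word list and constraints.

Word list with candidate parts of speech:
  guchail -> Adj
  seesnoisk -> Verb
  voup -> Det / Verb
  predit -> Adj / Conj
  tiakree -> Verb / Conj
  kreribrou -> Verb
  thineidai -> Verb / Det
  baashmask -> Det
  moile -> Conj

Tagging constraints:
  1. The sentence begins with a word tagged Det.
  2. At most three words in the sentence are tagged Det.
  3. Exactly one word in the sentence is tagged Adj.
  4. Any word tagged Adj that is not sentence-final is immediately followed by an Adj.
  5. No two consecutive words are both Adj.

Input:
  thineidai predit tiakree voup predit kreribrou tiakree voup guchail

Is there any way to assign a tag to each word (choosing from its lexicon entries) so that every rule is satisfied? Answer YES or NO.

Candidates per position — 1:thineidai {Verb,Det}; 2:predit {Adj,Conj}; 3:tiakree {Verb,Conj}; 4:voup {Det,Verb}; 5:predit {Adj,Conj}; 6:kreribrou {Verb}; 7:tiakree {Verb,Conj}; 8:voup {Det,Verb}; 9:guchail {Adj}.
One satisfying assignment: Det Conj Verb Det Conj Verb Verb Det Adj.
Rule-by-rule: rule 1 ok; rule 2 ok; rule 3 ok; rule 4 ok; rule 5 ok.

YES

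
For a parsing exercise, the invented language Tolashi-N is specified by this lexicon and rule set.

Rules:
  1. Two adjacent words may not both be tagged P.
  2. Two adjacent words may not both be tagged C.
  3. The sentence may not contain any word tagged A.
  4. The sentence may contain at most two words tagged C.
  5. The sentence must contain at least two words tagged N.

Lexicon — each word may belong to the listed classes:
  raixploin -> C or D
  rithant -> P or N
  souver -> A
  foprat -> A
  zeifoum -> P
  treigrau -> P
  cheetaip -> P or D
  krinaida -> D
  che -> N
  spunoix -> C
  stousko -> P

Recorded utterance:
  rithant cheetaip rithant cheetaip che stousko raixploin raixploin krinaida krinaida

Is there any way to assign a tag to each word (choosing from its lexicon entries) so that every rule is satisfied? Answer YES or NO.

Candidates per position — 1:rithant {P,N}; 2:cheetaip {P,D}; 3:rithant {P,N}; 4:cheetaip {P,D}; 5:che {N}; 6:stousko {P}; 7:raixploin {C,D}; 8:raixploin {C,D}; 9:krinaida {D}; 10:krinaida {D}.
One satisfying assignment: N D N P N P D C D D.
Checking: rule 1 holds; rule 2 holds; rule 3 holds; rule 4 holds; rule 5 holds.

YES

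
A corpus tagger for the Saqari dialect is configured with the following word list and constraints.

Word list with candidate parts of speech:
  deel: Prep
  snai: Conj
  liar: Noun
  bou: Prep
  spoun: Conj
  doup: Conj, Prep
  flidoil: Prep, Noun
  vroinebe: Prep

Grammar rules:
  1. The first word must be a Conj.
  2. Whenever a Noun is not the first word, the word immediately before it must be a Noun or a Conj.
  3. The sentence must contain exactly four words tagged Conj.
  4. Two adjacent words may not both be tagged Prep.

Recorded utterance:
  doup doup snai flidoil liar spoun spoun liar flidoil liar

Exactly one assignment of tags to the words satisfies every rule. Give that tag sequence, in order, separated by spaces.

Conj Prep Conj Noun Noun Conj Conj Noun Noun Noun

Candidates per position — 1:doup {Conj,Prep}; 2:doup {Conj,Prep}; 3:snai {Conj}; 4:flidoil {Prep,Noun}; 5:liar {Noun}; 6:spoun {Conj}; 7:spoun {Conj}; 8:liar {Noun}; 9:flidoil {Prep,Noun}; 10:liar {Noun}.
If word 1 were Prep, no tagging could satisfy rule 1; so word 1 is Conj.
If word 2 were Conj, no tagging could satisfy rule 3; so word 2 is Prep.
If word 4 were Prep, no tagging could satisfy rule 2; so word 4 is Noun.
If word 9 were Prep, no tagging could satisfy rule 2; so word 9 is Noun.
The only consistent sequence is: Conj Prep Conj Noun Noun Conj Conj Noun Noun Noun.
Check: rule 1 ok; rule 2 ok; rule 3 ok; rule 4 ok.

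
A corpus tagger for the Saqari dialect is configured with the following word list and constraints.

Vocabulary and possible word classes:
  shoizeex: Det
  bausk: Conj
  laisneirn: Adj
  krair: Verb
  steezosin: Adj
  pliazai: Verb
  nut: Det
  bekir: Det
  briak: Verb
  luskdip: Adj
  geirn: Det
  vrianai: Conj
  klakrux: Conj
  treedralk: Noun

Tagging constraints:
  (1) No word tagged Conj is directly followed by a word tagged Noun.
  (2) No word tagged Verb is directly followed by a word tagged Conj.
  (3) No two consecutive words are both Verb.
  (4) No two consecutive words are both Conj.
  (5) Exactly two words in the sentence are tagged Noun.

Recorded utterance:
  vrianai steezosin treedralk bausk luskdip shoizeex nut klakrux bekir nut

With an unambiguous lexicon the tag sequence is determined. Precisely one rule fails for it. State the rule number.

5

Fixed tagging: Conj Adj Noun Conj Adj Det Det Conj Det Det.
Applying the rules: R1 holds, R2 holds, R3 holds, R4 holds, R5 violated.
Only rule 5 fails.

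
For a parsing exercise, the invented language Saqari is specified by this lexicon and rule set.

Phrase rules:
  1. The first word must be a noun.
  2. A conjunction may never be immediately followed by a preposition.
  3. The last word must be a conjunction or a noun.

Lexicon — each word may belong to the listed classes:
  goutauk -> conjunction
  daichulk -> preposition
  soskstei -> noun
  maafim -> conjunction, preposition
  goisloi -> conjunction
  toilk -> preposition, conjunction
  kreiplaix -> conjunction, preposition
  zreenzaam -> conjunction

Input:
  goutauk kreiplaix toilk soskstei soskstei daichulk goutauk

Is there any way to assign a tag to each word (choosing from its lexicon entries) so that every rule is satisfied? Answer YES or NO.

NO

Candidates per position — 1:goutauk {conjunction}; 2:kreiplaix {conjunction,preposition}; 3:toilk {preposition,conjunction}; 4:soskstei {noun}; 5:soskstei {noun}; 6:daichulk {preposition}; 7:goutauk {conjunction}.
Rule 1 cannot be satisfied by any choice of tags from the lexicon.
So there is no consistent tagging.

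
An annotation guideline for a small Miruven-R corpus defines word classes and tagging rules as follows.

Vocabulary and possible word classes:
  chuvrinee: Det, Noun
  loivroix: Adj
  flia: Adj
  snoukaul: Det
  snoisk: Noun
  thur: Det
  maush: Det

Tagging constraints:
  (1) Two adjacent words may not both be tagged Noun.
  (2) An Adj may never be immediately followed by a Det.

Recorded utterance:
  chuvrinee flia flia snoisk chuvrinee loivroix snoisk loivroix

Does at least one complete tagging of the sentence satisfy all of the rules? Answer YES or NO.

YES

Candidates per position — 1:chuvrinee {Det,Noun}; 2:flia {Adj}; 3:flia {Adj}; 4:snoisk {Noun}; 5:chuvrinee {Det,Noun}; 6:loivroix {Adj}; 7:snoisk {Noun}; 8:loivroix {Adj}.
One satisfying assignment: Noun Adj Adj Noun Det Adj Noun Adj.
Verifying each rule — rule 1 holds; rule 2 holds.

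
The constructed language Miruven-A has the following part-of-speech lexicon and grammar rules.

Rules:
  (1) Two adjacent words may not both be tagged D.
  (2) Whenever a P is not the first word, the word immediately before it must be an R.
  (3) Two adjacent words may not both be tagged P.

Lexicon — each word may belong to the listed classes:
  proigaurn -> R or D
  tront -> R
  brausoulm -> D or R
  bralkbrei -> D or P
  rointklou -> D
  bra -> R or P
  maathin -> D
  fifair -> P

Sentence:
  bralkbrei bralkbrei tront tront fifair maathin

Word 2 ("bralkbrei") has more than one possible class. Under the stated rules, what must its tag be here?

D

Candidates per position — 1:bralkbrei {D,P}; 2:bralkbrei {D,P}; 3:tront {R}; 4:tront {R}; 5:fifair {P}; 6:maathin {D}.
If word 2 were P, no tagging could satisfy rule 2; so word 2 is D.
If word 1 were D, no tagging could satisfy rule 1; so word 1 is P.
The only consistent sequence is: P D R R P D.
Checking: rule 1 ok; rule 2 ok; rule 3 ok.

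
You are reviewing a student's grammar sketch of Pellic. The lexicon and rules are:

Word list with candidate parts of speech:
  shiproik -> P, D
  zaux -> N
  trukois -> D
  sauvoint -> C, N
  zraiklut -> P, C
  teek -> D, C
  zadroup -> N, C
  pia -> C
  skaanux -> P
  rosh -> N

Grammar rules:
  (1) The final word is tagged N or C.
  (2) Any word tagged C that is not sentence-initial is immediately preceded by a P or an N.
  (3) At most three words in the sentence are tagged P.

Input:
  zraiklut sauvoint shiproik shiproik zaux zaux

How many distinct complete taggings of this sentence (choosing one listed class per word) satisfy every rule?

Candidates per position — 1:zraiklut {P,C}; 2:sauvoint {C,N}; 3:shiproik {P,D}; 4:shiproik {P,D}; 5:zaux {N}; 6:zaux {N}.
There are 16 candidate sequences in total.
Checking each against the rules leaves 12 sequences.
Count = 12.

12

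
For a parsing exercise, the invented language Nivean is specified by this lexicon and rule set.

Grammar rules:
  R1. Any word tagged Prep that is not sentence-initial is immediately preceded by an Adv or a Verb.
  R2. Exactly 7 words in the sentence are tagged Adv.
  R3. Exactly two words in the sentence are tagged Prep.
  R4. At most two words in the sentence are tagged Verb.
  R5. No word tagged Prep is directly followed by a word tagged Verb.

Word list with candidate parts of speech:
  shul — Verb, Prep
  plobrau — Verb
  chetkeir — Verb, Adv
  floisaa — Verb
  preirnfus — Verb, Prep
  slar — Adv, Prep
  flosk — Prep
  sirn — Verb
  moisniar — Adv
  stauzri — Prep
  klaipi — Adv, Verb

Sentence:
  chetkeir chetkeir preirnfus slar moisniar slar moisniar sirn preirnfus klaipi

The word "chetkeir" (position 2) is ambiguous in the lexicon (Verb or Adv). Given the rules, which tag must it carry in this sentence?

Adv

Candidates per position — 1:chetkeir {Verb,Adv}; 2:chetkeir {Verb,Adv}; 3:preirnfus {Verb,Prep}; 4:slar {Adv,Prep}; 5:moisniar {Adv}; 6:slar {Adv,Prep}; 7:moisniar {Adv}; 8:sirn {Verb}; 9:preirnfus {Verb,Prep}; 10:klaipi {Adv,Verb}.
At position 1, choosing Verb makes rule 2 impossible to satisfy; hence Adv.
At position 2, choosing Verb makes rule 2 impossible to satisfy; hence Adv.
At position 4, choosing Prep makes rule 2 impossible to satisfy; hence Adv.
At position 6, choosing Prep makes rule 2 impossible to satisfy; hence Adv.
At position 9, choosing Verb makes rule 3 impossible to satisfy; hence Prep.
At position 10, choosing Verb makes rule 2 impossible to satisfy; hence Adv.
At position 3, choosing Verb makes rule 3 impossible to satisfy; hence Prep.
That leaves exactly one tagging: Adv Adv Prep Adv Adv Adv Adv Verb Prep Adv.
Check: rule 1 ✓; rule 2 ✓; rule 3 ✓; rule 4 ✓; rule 5 ✓.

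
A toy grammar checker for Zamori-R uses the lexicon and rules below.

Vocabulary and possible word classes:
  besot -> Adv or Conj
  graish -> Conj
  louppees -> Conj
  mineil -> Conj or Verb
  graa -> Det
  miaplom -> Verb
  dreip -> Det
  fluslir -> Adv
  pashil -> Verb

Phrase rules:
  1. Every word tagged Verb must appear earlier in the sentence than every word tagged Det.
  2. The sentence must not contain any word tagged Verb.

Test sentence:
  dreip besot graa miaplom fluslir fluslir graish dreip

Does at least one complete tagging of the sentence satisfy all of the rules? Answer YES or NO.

Candidates per position — 1:dreip {Det}; 2:besot {Adv,Conj}; 3:graa {Det}; 4:miaplom {Verb}; 5:fluslir {Adv}; 6:fluslir {Adv}; 7:graish {Conj}; 8:dreip {Det}.
Rule 1 cannot be satisfied by any choice of tags from the lexicon.
So there is no consistent tagging.

NO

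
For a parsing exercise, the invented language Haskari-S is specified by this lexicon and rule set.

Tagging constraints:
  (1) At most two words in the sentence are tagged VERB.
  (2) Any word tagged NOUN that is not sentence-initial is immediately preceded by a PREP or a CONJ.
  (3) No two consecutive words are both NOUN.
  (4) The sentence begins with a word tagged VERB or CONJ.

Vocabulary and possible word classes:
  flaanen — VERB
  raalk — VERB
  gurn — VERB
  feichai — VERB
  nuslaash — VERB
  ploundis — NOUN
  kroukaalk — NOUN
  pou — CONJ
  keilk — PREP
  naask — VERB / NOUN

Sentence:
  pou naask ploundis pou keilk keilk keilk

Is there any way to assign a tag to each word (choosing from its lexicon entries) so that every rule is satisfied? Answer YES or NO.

NO

Candidates per position — 1:pou {CONJ}; 2:naask {VERB,NOUN}; 3:ploundis {NOUN}; 4:pou {CONJ}; 5:keilk {PREP}; 6:keilk {PREP}; 7:keilk {PREP}.
Rule 2 cannot be satisfied by any choice of tags from the lexicon.
So there is no consistent tagging.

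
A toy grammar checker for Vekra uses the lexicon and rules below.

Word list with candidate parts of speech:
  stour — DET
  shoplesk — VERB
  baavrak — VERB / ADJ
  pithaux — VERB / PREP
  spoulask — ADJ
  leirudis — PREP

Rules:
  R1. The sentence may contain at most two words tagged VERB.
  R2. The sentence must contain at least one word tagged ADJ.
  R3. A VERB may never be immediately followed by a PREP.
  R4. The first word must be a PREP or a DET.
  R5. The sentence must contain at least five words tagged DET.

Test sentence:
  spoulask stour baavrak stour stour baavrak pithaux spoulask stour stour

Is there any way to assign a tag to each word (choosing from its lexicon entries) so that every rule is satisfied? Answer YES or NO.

NO

Candidates per position — 1:spoulask {ADJ}; 2:stour {DET}; 3:baavrak {VERB,ADJ}; 4:stour {DET}; 5:stour {DET}; 6:baavrak {VERB,ADJ}; 7:pithaux {VERB,PREP}; 8:spoulask {ADJ}; 9:stour {DET}; 10:stour {DET}.
Rule 4 cannot be satisfied by any choice of tags from the lexicon.
So there is no consistent tagging.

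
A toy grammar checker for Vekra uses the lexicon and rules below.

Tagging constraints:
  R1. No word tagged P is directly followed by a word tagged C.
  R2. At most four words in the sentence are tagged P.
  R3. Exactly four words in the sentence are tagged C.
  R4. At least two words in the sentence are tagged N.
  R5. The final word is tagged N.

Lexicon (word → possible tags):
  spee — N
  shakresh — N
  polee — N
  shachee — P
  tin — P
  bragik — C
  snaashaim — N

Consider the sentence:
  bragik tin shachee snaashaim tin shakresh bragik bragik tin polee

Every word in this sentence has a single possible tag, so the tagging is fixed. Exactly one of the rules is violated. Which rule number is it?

Fixed tagging: C P P N P N C C P N.
Rule check: R1 holds, R2 holds, R3 violated, R4 holds, R5 holds.
Only rule 3 fails.

3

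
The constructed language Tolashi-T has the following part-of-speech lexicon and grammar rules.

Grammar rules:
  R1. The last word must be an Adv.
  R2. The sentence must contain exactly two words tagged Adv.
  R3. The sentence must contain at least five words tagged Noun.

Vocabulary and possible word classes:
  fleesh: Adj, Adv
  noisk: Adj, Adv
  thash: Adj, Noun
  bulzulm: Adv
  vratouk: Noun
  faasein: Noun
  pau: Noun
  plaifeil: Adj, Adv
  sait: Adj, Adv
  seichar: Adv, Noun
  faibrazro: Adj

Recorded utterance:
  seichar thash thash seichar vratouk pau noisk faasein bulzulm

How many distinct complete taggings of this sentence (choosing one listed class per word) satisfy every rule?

10

Candidates per position — 1:seichar {Adv,Noun}; 2:thash {Adj,Noun}; 3:thash {Adj,Noun}; 4:seichar {Adv,Noun}; 5:vratouk {Noun}; 6:pau {Noun}; 7:noisk {Adj,Adv}; 8:faasein {Noun}; 9:bulzulm {Adv}.
There are 32 candidate sequences in total.
Checking each against the rules leaves 10 sequences.
Count = 10.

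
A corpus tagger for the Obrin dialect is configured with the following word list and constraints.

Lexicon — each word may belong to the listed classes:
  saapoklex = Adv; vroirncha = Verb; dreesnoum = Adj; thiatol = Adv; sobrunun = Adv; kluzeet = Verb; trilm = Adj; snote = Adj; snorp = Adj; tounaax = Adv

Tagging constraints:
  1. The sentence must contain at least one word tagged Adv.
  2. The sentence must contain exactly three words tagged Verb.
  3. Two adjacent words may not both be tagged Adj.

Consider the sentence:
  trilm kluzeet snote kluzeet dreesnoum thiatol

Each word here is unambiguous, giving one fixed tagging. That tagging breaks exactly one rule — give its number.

2

Fixed tagging: Adj Verb Adj Verb Adj Adv.
Checking each rule: R1 holds, R2 violated, R3 holds.
Only rule 2 fails.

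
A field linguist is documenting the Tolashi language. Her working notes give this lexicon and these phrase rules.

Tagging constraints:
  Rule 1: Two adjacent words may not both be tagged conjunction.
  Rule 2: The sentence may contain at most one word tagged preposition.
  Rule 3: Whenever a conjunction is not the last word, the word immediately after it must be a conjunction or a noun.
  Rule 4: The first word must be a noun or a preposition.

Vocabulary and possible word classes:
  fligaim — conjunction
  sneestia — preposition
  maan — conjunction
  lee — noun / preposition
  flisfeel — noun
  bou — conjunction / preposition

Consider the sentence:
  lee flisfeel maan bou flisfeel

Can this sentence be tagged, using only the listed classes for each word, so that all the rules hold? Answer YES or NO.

NO

Candidates per position — 1:lee {noun,preposition}; 2:flisfeel {noun}; 3:maan {conjunction}; 4:bou {conjunction,preposition}; 5:flisfeel {noun}.
Every candidate sequence violates at least one rule; no consistent tagging exists.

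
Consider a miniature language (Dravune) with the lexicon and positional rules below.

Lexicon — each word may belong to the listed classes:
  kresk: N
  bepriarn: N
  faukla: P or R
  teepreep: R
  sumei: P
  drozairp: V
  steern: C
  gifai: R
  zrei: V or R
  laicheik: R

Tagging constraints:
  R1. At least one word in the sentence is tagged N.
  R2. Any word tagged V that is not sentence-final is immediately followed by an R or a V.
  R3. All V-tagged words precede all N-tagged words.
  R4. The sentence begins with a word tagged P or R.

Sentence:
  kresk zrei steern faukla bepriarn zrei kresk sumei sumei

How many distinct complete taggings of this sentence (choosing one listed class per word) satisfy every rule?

0

Candidates per position — 1:kresk {N}; 2:zrei {V,R}; 3:steern {C}; 4:faukla {P,R}; 5:bepriarn {N}; 6:zrei {V,R}; 7:kresk {N}; 8:sumei {P}; 9:sumei {P}.
There are 8 candidate sequences in total.
Rule 4 cannot be satisfied by any choice of tags from the lexicon.
So there is no consistent tagging.
Count = 0.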